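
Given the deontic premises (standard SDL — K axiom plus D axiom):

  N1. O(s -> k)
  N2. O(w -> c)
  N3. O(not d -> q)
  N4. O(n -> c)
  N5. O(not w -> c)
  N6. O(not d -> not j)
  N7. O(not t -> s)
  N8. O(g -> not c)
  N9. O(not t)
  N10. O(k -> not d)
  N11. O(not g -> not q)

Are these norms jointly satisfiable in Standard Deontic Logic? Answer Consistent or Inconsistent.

Inconsistent

Premises 2 and 5 cover both cases: O(w -> c) and O(not w -> c). Since w ∨ not w is a tautology, O(c) follows.
The contrapositive of premise 8 (O(g -> not c)) is O(c -> not g), and O(c) is already established, so O(not g).
Applying K to premise 11 (O(not g -> not q)) and O(not g) yields O(not q).
Premise 3, O(not d -> q), contraposes to O(not q -> d); with O(not q) we get O(d).
Premise 10, O(k -> not d), contraposes to O(d -> not k); with O(d) we get O(not k).
The contrapositive of premise 1 (O(s -> k)) is O(not k -> not s), and O(not k) is already established, so O(not s).
Premise 7, O(not t -> s), contraposes to O(not s -> t); with O(not s) we get O(t).
However, premise 9 gives O(not t).
We now have both O(t) and O(not t) — t is simultaneously obligatory and forbidden, violating the D-axiom.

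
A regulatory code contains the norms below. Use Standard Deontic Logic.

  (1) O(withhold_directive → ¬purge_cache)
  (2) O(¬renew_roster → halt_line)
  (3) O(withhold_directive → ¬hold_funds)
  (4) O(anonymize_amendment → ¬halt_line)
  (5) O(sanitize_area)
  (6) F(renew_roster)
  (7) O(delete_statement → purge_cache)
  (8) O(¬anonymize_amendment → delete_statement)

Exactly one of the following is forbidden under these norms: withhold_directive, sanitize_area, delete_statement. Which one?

Premise 6 is F(renew_roster), i.e. O(¬renew_roster).
Applying K to premise 2 (O(¬renew_roster → halt_line)) and O(¬renew_roster) yields O(halt_line).
Premise 4 is O(anonymize_amendment → ¬halt_line); contrapositively O(halt_line → ¬anonymize_amendment). Since O(halt_line) holds, K gives O(¬anonymize_amendment).
From O(¬anonymize_amendment) and premise 8, O(¬anonymize_amendment → delete_statement), we obtain O(delete_statement).
Premise 7 is O(delete_statement → purge_cache); since O(delete_statement), deontic closure gives O(purge_cache).
The contrapositive of premise 1 (O(withhold_directive → ¬purge_cache)) is O(purge_cache → ¬withhold_directive), and O(purge_cache) is already established, so O(¬withhold_directive).
So O(¬withhold_directive) holds, i.e. withhold_directive is forbidden. None of the other listed options is forbidden under the premises.

withhold_directive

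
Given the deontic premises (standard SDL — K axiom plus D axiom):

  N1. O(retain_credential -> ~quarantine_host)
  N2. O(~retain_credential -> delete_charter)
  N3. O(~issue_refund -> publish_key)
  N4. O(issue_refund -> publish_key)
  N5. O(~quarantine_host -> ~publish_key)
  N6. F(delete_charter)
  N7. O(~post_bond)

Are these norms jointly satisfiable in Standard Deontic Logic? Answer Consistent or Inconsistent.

Premises 4 and 3 cover both cases: O(issue_refund -> publish_key) and O(~issue_refund -> publish_key). Since issue_refund ∨ ~issue_refund is a tautology, O(publish_key) follows.
Premise 5 is O(~quarantine_host -> ~publish_key); contrapositively O(publish_key -> quarantine_host). Since O(publish_key) holds, K gives O(quarantine_host).
The contrapositive of premise 1 (O(retain_credential -> ~quarantine_host)) is O(quarantine_host -> ~retain_credential), and O(quarantine_host) is already established, so O(~retain_credential).
Premise 2 is O(~retain_credential -> delete_charter); since O(~retain_credential), deontic closure gives O(delete_charter).
However, F(delete_charter) at premise 6 amounts to O(~delete_charter).
We now have both O(delete_charter) and O(~delete_charter) — delete_charter is simultaneously obligatory and forbidden, violating the D-axiom.

Inconsistent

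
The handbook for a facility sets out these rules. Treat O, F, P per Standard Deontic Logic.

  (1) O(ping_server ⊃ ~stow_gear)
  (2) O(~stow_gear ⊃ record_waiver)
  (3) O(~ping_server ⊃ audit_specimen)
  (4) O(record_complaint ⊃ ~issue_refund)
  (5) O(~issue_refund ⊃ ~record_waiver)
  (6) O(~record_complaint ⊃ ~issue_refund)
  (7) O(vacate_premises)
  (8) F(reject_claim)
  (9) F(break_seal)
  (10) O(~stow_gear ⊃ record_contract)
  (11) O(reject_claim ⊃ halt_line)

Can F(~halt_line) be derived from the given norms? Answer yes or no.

Premise 11 is O(reject_claim ⊃ halt_line), but O(reject_claim) is not derivable from the premises, so it does not yield O(halt_line).
No other premise forces O(halt_line). An ideal world satisfying every premise can still have ~halt_line true, so F(~halt_line) is not derivable.

No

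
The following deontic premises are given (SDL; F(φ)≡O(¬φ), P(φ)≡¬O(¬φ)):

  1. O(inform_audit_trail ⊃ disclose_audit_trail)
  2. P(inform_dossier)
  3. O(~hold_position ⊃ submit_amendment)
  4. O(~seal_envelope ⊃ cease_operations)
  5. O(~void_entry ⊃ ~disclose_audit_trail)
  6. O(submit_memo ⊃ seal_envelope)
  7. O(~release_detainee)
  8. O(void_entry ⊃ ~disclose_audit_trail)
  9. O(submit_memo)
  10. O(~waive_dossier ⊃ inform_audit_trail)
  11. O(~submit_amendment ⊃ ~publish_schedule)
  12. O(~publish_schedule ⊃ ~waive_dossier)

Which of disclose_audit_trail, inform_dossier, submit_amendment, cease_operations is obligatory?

By case analysis on ~void_entry: premise 5 gives O(~void_entry ⊃ ~disclose_audit_trail) and premise 8 gives O(void_entry ⊃ ~disclose_audit_trail), so O(~disclose_audit_trail) either way.
The contrapositive of premise 1 (O(inform_audit_trail ⊃ disclose_audit_trail)) is O(~disclose_audit_trail ⊃ ~inform_audit_trail), and O(~disclose_audit_trail) is already established, so O(~inform_audit_trail).
Premise 10 is O(~waive_dossier ⊃ inform_audit_trail); contrapositively O(~inform_audit_trail ⊃ waive_dossier). Since O(~inform_audit_trail) holds, K gives O(waive_dossier).
Premise 12 is O(~publish_schedule ⊃ ~waive_dossier); contrapositively O(waive_dossier ⊃ publish_schedule). Since O(waive_dossier) holds, K gives O(publish_schedule).
Premise 11, O(~submit_amendment ⊃ ~publish_schedule), contraposes to O(publish_schedule ⊃ submit_amendment); with O(publish_schedule) we get O(submit_amendment).
So O(submit_amendment) holds — submit_amendment is obligatory. None of the other listed options is made obligatory by any chain of premises.

submit_amendment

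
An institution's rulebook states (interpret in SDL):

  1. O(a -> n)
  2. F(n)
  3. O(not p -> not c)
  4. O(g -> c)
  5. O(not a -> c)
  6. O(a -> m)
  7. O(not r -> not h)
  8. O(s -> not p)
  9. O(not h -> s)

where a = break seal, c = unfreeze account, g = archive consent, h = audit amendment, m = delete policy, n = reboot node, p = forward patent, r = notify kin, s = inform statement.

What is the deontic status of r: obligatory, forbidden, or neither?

F(n) at premise 2 means O(not n).
The contrapositive of premise 1 (O(a -> n)) is O(not n -> not a), and O(not n) is already established, so O(not a).
From O(not a) and premise 5, O(not a -> c), we obtain O(c).
The contrapositive of premise 3 (O(not p -> not c)) is O(c -> p), and O(c) is already established, so O(p).
Premise 8 is O(s -> not p); contrapositively O(p -> not s). Since O(p) holds, K gives O(not s).
The contrapositive of premise 9 (O(not h -> s)) is O(not s -> h), and O(not s) is already established, so O(h).
Premise 7, O(not r -> not h), contraposes to O(h -> r); with O(h) we get O(r).
Premises 4, 6 do not contribute to this derivation.
Hence r is obligatory.

Obligatory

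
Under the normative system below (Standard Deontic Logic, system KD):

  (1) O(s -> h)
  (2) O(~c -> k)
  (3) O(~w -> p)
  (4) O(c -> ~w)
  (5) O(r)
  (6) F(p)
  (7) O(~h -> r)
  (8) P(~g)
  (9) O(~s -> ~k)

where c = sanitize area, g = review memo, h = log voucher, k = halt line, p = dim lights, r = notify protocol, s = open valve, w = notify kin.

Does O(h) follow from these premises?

Yes

Premise 6 is F(p), i.e. O(~p).
Premise 3, O(~w -> p), contraposes to O(~p -> w); with O(~p) we get O(w).
Premise 4 is O(c -> ~w); contrapositively O(w -> ~c). Since O(w) holds, K gives O(~c).
From O(~c) and premise 2, O(~c -> k), we obtain O(k).
Premise 9 is O(~s -> ~k); contrapositively O(k -> s). Since O(k) holds, K gives O(s).
With premise 1, O(s -> h), the K-axiom yields O(h).
Premises 5, 7, 8 do not contribute to this derivation.
So O(h) follows.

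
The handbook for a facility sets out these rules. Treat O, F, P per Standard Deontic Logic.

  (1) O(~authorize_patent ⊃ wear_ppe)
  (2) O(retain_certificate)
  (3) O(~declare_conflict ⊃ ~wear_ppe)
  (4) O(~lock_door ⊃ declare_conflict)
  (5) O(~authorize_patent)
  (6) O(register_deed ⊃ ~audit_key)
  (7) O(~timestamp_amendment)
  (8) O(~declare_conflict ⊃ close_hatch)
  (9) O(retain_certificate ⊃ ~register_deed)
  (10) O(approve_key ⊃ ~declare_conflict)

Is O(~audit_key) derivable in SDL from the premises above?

No

Premise 6 is O(register_deed ⊃ ~audit_key), but O(register_deed) is not derivable from the premises, so it does not yield O(~audit_key).
No other premise forces O(~audit_key). An ideal world satisfying every premise can still have ~audit_key false, so O(~audit_key) is not derivable.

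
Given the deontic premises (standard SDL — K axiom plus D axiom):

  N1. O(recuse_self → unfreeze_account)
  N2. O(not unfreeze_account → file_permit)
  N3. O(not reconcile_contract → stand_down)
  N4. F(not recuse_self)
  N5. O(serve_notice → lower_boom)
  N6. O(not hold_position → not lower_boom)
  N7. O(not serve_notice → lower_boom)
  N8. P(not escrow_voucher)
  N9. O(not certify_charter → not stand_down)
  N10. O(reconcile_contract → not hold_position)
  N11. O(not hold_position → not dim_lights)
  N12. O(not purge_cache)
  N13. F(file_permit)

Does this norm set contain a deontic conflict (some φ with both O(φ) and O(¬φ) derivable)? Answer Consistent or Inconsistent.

Consistent

Premise 2 is O(not unfreeze_account → file_permit), but O(not unfreeze_account) is not derivable from the premises, so it does not yield O(file_permit).
So O(file_permit) is not derivable, and the apparent clash with O(not file_permit) does not arise.
A world satisfying every obligation exists (e.g. certify_charter=true, dim_lights=false, escrow_voucher=false, file_permit=false, hold_position=true, lower_boom=true, purge_cache=false, reconcile_contract=false, recuse_self=true, serve_notice=false, stand_down=true, unfreeze_account=true); no atom is both obligatory and forbidden, so the set is consistent.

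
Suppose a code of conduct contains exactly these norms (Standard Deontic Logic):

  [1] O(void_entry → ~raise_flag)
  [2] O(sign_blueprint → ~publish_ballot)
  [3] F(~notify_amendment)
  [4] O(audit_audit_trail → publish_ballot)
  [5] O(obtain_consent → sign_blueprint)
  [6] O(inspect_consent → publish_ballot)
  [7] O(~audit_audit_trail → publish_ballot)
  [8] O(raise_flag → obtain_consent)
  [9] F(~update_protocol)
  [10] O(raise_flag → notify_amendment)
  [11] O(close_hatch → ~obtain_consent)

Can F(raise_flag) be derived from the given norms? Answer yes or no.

Premises 7 and 4 cover both cases: O(~audit_audit_trail → publish_ballot) and O(audit_audit_trail → publish_ballot). Since ~audit_audit_trail ∨ audit_audit_trail is a tautology, O(publish_ballot) follows.
The contrapositive of premise 2 (O(sign_blueprint → ~publish_ballot)) is O(publish_ballot → ~sign_blueprint), and O(publish_ballot) is already established, so O(~sign_blueprint).
Premise 5, O(obtain_consent → sign_blueprint), contraposes to O(~sign_blueprint → ~obtain_consent); with O(~sign_blueprint) we get O(~obtain_consent).
Premise 8, O(raise_flag → obtain_consent), contraposes to O(~obtain_consent → ~raise_flag); with O(~obtain_consent) we get O(~raise_flag).
Premises 1, 3, 6, 9, 10, 11 do not contribute to this derivation.
So O(~raise_flag) holds, i.e. F(raise_flag). The claim follows.

Yes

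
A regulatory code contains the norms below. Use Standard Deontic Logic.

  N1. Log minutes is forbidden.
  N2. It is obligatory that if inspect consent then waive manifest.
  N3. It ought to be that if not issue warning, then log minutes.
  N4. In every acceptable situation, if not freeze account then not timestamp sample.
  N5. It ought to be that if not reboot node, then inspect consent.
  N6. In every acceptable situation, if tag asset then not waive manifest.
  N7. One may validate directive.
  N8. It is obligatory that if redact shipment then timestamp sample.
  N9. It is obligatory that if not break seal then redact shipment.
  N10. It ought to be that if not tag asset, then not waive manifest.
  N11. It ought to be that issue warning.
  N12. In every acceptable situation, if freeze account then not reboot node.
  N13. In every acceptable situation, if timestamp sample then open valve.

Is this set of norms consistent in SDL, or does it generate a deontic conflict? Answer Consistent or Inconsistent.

Consistent

Premise 3 is O(¬issue_warning → log_minutes), but O(¬issue_warning) is not derivable from the premises, so it does not yield O(log_minutes).
So O(log_minutes) is not derivable, and the apparent clash with O(¬log_minutes) does not arise.
A world satisfying every obligation exists (e.g. break_seal=true, freeze_account=false, inspect_consent=false, issue_warning=true, log_minutes=false, open_valve=false, reboot_node=true, redact_shipment=false, tag_asset=false, timestamp_sample=false, validate_directive=false, waive_manifest=false); no atom is both obligatory and forbidden, so the set is consistent.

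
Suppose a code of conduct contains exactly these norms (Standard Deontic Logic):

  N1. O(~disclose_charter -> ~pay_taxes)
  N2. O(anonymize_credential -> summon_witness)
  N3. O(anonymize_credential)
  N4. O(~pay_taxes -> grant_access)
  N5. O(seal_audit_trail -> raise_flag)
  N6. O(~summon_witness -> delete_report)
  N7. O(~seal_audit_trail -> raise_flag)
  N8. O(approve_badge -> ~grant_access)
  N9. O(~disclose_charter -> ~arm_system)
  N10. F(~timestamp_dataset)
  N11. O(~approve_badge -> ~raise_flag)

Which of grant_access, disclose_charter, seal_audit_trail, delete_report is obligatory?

disclose_charter

By case analysis on ~seal_audit_trail: premise 7 gives O(~seal_audit_trail -> raise_flag) and premise 5 gives O(seal_audit_trail -> raise_flag), so O(raise_flag) either way.
Premise 11, O(~approve_badge -> ~raise_flag), contraposes to O(raise_flag -> approve_badge); with O(raise_flag) we get O(approve_badge).
From O(approve_badge) and premise 8, O(approve_badge -> ~grant_access), we obtain O(~grant_access).
The contrapositive of premise 4 (O(~pay_taxes -> grant_access)) is O(~grant_access -> pay_taxes), and O(~grant_access) is already established, so O(pay_taxes).
The contrapositive of premise 1 (O(~disclose_charter -> ~pay_taxes)) is O(pay_taxes -> disclose_charter), and O(pay_taxes) is already established, so O(disclose_charter).
So O(disclose_charter) holds — disclose_charter is obligatory. None of the other listed options is made obligatory by any chain of premises.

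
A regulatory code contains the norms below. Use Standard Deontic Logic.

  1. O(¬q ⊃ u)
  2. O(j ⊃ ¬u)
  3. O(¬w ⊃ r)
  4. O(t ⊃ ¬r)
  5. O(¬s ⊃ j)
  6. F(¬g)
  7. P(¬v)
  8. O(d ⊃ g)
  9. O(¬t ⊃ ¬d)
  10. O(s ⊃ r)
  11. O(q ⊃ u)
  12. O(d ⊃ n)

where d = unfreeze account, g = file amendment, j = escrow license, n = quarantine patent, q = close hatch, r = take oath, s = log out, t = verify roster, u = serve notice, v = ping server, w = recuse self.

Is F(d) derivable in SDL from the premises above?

By case analysis on q: premise 11 gives O(q ⊃ u) and premise 1 gives O(¬q ⊃ u), so O(u) either way.
Premise 2 is O(j ⊃ ¬u); contrapositively O(u ⊃ ¬j). Since O(u) holds, K gives O(¬j).
Premise 5, O(¬s ⊃ j), contraposes to O(¬j ⊃ s); with O(¬j) we get O(s).
Applying K to premise 10 (O(s ⊃ r)) and O(s) yields O(r).
The contrapositive of premise 4 (O(t ⊃ ¬r)) is O(r ⊃ ¬t), and O(r) is already established, so O(¬t).
Premise 9 is O(¬t ⊃ ¬d); since O(¬t), deontic closure gives O(¬d).
Premises 3, 6, 7, 8, 12 do not contribute to this derivation.
So O(¬d) holds, i.e. F(d). The claim follows.

Yes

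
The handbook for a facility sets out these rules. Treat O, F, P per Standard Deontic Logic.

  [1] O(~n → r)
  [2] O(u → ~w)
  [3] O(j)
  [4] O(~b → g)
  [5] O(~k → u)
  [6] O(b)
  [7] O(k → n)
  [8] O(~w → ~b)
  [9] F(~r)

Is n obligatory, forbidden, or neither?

Obligatory

Premise 6 gives O(b).
Premise 8, O(~w → ~b), contraposes to O(b → w); with O(b) we get O(w).
Premise 2 is O(u → ~w); contrapositively O(w → ~u). Since O(w) holds, K gives O(~u).
Premise 5 is O(~k → u); contrapositively O(~u → k). Since O(~u) holds, K gives O(k).
With premise 7, O(k → n), the K-axiom yields O(n).
Premises 1, 3, 4, 9 do not contribute to this derivation.
Hence n is obligatory.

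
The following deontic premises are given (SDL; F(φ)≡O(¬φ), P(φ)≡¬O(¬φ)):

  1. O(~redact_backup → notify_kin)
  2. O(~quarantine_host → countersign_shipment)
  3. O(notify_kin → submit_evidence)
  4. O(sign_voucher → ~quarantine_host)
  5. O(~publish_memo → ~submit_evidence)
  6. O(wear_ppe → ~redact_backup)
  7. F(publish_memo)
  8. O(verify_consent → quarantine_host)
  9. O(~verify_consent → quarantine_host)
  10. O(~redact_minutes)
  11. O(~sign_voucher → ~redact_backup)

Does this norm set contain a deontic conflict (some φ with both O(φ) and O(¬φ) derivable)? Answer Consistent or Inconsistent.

Inconsistent

Premises 8 and 9 cover both cases: O(verify_consent → quarantine_host) and O(~verify_consent → quarantine_host). Since verify_consent ∨ ~verify_consent is a tautology, O(quarantine_host) follows.
The contrapositive of premise 4 (O(sign_voucher → ~quarantine_host)) is O(quarantine_host → ~sign_voucher), and O(quarantine_host) is already established, so O(~sign_voucher).
With premise 11, O(~sign_voucher → ~redact_backup), the K-axiom yields O(~redact_backup).
Premise 1 is O(~redact_backup → notify_kin); since O(~redact_backup), deontic closure gives O(notify_kin).
With premise 3, O(notify_kin → submit_evidence), the K-axiom yields O(submit_evidence).
The contrapositive of premise 5 (O(~publish_memo → ~submit_evidence)) is O(submit_evidence → publish_memo), and O(submit_evidence) is already established, so O(publish_memo).
But premise 7, F(publish_memo), means O(~publish_memo).
We now have both O(publish_memo) and O(~publish_memo) — publish_memo is simultaneously obligatory and forbidden, violating the D-axiom.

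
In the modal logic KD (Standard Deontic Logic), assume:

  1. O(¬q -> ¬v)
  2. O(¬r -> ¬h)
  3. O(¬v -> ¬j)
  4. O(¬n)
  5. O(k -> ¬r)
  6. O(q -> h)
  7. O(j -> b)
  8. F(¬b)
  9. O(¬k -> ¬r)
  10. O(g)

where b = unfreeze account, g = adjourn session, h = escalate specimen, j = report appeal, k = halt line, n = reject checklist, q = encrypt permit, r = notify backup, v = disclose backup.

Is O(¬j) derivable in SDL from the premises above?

Premises 5 and 9 are O(k -> ¬r) and O(¬k -> ¬r); every ideal world satisfies k or ¬k, so in either case ¬r holds — hence O(¬r).
Applying K to premise 2 (O(¬r -> ¬h)) and O(¬r) yields O(¬h).
Premise 6, O(q -> h), contraposes to O(¬h -> ¬q); with O(¬h) we get O(¬q).
Applying K to premise 1 (O(¬q -> ¬v)) and O(¬q) yields O(¬v).
Applying K to premise 3 (O(¬v -> ¬j)) and O(¬v) yields O(¬j).
Premises 4, 7, 8, 10 do not contribute to this derivation.
So O(¬j) follows.

Yes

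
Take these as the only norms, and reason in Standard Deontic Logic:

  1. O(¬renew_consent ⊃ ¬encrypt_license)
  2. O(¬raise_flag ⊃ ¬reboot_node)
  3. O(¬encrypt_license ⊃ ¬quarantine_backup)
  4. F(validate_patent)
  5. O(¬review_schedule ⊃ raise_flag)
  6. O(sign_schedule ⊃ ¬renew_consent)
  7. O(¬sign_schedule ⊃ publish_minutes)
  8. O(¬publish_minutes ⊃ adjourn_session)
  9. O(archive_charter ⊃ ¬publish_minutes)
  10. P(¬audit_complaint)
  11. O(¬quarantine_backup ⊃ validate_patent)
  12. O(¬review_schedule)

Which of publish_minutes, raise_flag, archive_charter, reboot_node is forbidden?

archive_charter

Premise 4 is F(validate_patent), i.e. O(¬validate_patent).
Premise 11, O(¬quarantine_backup ⊃ validate_patent), contraposes to O(¬validate_patent ⊃ quarantine_backup); with O(¬validate_patent) we get O(quarantine_backup).
Premise 3 is O(¬encrypt_license ⊃ ¬quarantine_backup); contrapositively O(quarantine_backup ⊃ encrypt_license). Since O(quarantine_backup) holds, K gives O(encrypt_license).
The contrapositive of premise 1 (O(¬renew_consent ⊃ ¬encrypt_license)) is O(encrypt_license ⊃ renew_consent), and O(encrypt_license) is already established, so O(renew_consent).
The contrapositive of premise 6 (O(sign_schedule ⊃ ¬renew_consent)) is O(renew_consent ⊃ ¬sign_schedule), and O(renew_consent) is already established, so O(¬sign_schedule).
From O(¬sign_schedule) and premise 7, O(¬sign_schedule ⊃ publish_minutes), we obtain O(publish_minutes).
Premise 9, O(archive_charter ⊃ ¬publish_minutes), contraposes to O(publish_minutes ⊃ ¬archive_charter); with O(publish_minutes) we get O(¬archive_charter).
So O(¬archive_charter) holds, i.e. archive_charter is forbidden. None of the other listed options is forbidden under the premises.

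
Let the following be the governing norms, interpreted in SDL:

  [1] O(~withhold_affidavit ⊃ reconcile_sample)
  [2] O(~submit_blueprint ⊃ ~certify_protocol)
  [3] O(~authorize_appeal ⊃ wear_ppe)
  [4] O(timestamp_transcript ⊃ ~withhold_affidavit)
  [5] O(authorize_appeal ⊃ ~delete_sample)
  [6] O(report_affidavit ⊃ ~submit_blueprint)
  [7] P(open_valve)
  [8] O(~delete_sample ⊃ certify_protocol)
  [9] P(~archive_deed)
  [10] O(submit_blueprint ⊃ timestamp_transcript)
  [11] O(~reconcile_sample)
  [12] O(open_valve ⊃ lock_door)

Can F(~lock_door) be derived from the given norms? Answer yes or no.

Premise 12 is O(open_valve ⊃ lock_door), but O(open_valve) is not derivable from the premises (the permission P(open_valve) asserts only ~O(~open_valve), not O(open_valve)), so it does not yield O(lock_door).
No other premise forces O(lock_door). An ideal world satisfying every premise can still have ~lock_door true, so F(~lock_door) is not derivable.

No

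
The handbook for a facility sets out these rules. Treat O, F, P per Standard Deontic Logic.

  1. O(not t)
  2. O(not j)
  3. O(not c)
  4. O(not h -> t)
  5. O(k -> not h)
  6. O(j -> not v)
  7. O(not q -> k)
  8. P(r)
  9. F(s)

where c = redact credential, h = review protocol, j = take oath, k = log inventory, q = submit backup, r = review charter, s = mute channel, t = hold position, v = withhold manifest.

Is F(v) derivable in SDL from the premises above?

No

Premise 6 is O(j -> not v), but O(j) is not derivable from the premises, so it does not yield O(not v).
No other premise forces O(not v). An ideal world satisfying every premise can still have v true, so F(v) is not derivable.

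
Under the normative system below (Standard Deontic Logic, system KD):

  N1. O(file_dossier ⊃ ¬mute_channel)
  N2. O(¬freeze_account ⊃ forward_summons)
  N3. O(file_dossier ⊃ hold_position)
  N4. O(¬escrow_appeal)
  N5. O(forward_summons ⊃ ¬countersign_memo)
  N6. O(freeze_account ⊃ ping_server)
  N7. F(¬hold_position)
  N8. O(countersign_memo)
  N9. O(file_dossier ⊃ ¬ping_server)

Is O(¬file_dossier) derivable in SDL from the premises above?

Yes

Premise 8 gives O(countersign_memo).
Premise 5, O(forward_summons ⊃ ¬countersign_memo), contraposes to O(countersign_memo ⊃ ¬forward_summons); with O(countersign_memo) we get O(¬forward_summons).
Premise 2 is O(¬freeze_account ⊃ forward_summons); contrapositively O(¬forward_summons ⊃ freeze_account). Since O(¬forward_summons) holds, K gives O(freeze_account).
From O(freeze_account) and premise 6, O(freeze_account ⊃ ping_server), we obtain O(ping_server).
Premise 9, O(file_dossier ⊃ ¬ping_server), contraposes to O(ping_server ⊃ ¬file_dossier); with O(ping_server) we get O(¬file_dossier).
Premises 1, 3, 4, 7 do not contribute to this derivation.
So O(¬file_dossier) follows.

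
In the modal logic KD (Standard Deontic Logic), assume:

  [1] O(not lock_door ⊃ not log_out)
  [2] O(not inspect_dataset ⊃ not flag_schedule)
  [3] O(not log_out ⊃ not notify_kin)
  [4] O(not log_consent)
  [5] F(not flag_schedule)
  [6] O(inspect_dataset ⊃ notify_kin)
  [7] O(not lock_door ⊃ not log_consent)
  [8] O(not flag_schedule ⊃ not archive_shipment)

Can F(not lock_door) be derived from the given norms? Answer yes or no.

Yes

F(not flag_schedule) at premise 5 means O(flag_schedule).
Premise 2, O(not inspect_dataset ⊃ not flag_schedule), contraposes to O(flag_schedule ⊃ inspect_dataset); with O(flag_schedule) we get O(inspect_dataset).
Applying K to premise 6 (O(inspect_dataset ⊃ notify_kin)) and O(inspect_dataset) yields O(notify_kin).
Premise 3, O(not log_out ⊃ not notify_kin), contraposes to O(notify_kin ⊃ log_out); with O(notify_kin) we get O(log_out).
The contrapositive of premise 1 (O(not lock_door ⊃ not log_out)) is O(log_out ⊃ lock_door), and O(log_out) is already established, so O(lock_door).
Premises 4, 7, 8 do not contribute to this derivation.
So O(lock_door) holds, i.e. F(not lock_door). The claim follows.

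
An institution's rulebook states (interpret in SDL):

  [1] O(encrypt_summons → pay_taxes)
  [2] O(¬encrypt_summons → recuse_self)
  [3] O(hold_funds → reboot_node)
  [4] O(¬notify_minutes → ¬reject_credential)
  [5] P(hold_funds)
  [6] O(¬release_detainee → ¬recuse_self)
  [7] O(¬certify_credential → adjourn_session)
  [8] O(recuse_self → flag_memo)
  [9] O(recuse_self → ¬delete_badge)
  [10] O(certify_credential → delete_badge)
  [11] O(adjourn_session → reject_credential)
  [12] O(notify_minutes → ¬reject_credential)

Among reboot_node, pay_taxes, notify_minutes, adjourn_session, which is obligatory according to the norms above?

By case analysis on ¬notify_minutes: premise 4 gives O(¬notify_minutes → ¬reject_credential) and premise 12 gives O(notify_minutes → ¬reject_credential), so O(¬reject_credential) either way.
The contrapositive of premise 11 (O(adjourn_session → reject_credential)) is O(¬reject_credential → ¬adjourn_session), and O(¬reject_credential) is already established, so O(¬adjourn_session).
The contrapositive of premise 7 (O(¬certify_credential → adjourn_session)) is O(¬adjourn_session → certify_credential), and O(¬adjourn_session) is already established, so O(certify_credential).
Premise 10 is O(certify_credential → delete_badge); since O(certify_credential), deontic closure gives O(delete_badge).
Premise 9, O(recuse_self → ¬delete_badge), contraposes to O(delete_badge → ¬recuse_self); with O(delete_badge) we get O(¬recuse_self).
The contrapositive of premise 2 (O(¬encrypt_summons → recuse_self)) is O(¬recuse_self → encrypt_summons), and O(¬recuse_self) is already established, so O(encrypt_summons).
Premise 1 is O(encrypt_summons → pay_taxes); since O(encrypt_summons), deontic closure gives O(pay_taxes).
So O(pay_taxes) holds — pay_taxes is obligatory. None of the other listed options is made obligatory by any chain of premises.

pay_taxes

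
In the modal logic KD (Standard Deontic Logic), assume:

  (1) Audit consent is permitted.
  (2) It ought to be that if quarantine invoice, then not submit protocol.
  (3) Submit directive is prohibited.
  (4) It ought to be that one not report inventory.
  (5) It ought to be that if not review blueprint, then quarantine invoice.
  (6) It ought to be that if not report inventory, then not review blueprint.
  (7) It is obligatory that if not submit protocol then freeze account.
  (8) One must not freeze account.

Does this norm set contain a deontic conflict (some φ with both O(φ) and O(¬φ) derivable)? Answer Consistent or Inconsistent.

Inconsistent

Premise 8, F(freeze_account), is equivalent to O(¬freeze_account).
Premise 7, O(¬submit_protocol → freeze_account), contraposes to O(¬freeze_account → submit_protocol); with O(¬freeze_account) we get O(submit_protocol).
The contrapositive of premise 2 (O(quarantine_invoice → ¬submit_protocol)) is O(submit_protocol → ¬quarantine_invoice), and O(submit_protocol) is already established, so O(¬quarantine_invoice).
Premise 5 is O(¬review_blueprint → quarantine_invoice); contrapositively O(¬quarantine_invoice → review_blueprint). Since O(¬quarantine_invoice) holds, K gives O(review_blueprint).
The contrapositive of premise 6 (O(¬report_inventory → ¬review_blueprint)) is O(review_blueprint → report_inventory), and O(review_blueprint) is already established, so O(report_inventory).
But premise 4 directly asserts O(¬report_inventory).
We now have both O(report_inventory) and O(¬report_inventory) — report_inventory is simultaneously obligatory and forbidden, violating the D-axiom.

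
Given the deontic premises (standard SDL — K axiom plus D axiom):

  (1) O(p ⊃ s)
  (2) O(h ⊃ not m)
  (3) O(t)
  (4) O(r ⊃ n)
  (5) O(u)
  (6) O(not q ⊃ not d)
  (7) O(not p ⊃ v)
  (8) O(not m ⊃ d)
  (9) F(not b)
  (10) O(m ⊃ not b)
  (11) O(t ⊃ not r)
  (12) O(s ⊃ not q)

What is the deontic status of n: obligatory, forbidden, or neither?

Neither

Premise 4 is O(r ⊃ n), but O(r) is not derivable from the premises, so it does not yield O(n).
No premise or chain of K-axiom applications forces O(n), and none forces O(not n). So n is neither obligatory nor forbidden under these norms.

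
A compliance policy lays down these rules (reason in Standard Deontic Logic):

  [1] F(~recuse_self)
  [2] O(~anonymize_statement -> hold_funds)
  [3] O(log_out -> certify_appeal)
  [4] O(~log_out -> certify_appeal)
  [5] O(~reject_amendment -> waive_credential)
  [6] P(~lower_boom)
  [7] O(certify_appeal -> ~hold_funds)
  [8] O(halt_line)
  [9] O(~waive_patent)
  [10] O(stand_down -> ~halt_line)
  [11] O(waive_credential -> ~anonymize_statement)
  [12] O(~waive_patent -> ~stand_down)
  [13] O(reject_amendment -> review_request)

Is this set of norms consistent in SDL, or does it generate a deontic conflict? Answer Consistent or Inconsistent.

Premise 10 is O(stand_down -> ~halt_line), but O(stand_down) is not derivable from the premises, so it does not yield O(~halt_line).
So O(~halt_line) is not derivable, and the apparent clash with O(halt_line) does not arise.
A world satisfying every obligation exists (e.g. anonymize_statement=true, certify_appeal=true, halt_line=true, hold_funds=false, log_out=false, lower_boom=false, recuse_self=true, reject_amendment=true, review_request=true, stand_down=false, waive_credential=false, waive_patent=false); no atom is both obligatory and forbidden, so the set is consistent.

Consistent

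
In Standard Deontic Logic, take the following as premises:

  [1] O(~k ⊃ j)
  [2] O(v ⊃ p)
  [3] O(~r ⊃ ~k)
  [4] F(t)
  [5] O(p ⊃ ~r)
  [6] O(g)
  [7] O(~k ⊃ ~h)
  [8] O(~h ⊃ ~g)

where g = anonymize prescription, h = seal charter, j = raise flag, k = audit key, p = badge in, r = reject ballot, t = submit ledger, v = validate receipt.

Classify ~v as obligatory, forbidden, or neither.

Obligatory

Premise 6 gives O(g).
The contrapositive of premise 8 (O(~h ⊃ ~g)) is O(g ⊃ h), and O(g) is already established, so O(h).
Premise 7 is O(~k ⊃ ~h); contrapositively O(h ⊃ k). Since O(h) holds, K gives O(k).
Premise 3 is O(~r ⊃ ~k); contrapositively O(k ⊃ r). Since O(k) holds, K gives O(r).
The contrapositive of premise 5 (O(p ⊃ ~r)) is O(r ⊃ ~p), and O(r) is already established, so O(~p).
Premise 2, O(v ⊃ p), contraposes to O(~p ⊃ ~v); with O(~p) we get O(~v).
Premises 1, 4 do not contribute to this derivation.
Hence ~v is obligatory.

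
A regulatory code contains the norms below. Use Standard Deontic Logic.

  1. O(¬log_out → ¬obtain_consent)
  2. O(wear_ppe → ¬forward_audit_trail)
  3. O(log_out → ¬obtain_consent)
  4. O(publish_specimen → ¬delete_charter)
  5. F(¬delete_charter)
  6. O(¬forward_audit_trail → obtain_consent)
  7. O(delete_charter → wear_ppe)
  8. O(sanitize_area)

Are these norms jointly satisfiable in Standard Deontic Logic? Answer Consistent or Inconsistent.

Inconsistent

Premises 3 and 1 are O(log_out → ¬obtain_consent) and O(¬log_out → ¬obtain_consent); every ideal world satisfies log_out or ¬log_out, so in either case ¬obtain_consent holds — hence O(¬obtain_consent).
Premise 6 is O(¬forward_audit_trail → obtain_consent); contrapositively O(¬obtain_consent → forward_audit_trail). Since O(¬obtain_consent) holds, K gives O(forward_audit_trail).
The contrapositive of premise 2 (O(wear_ppe → ¬forward_audit_trail)) is O(forward_audit_trail → ¬wear_ppe), and O(forward_audit_trail) is already established, so O(¬wear_ppe).
Premise 7, O(delete_charter → wear_ppe), contraposes to O(¬wear_ppe → ¬delete_charter); with O(¬wear_ppe) we get O(¬delete_charter).
Yet premise 5 is F(¬delete_charter), i.e. O(delete_charter).
We now have both O(¬delete_charter) and O(delete_charter) — delete_charter is simultaneously obligatory and forbidden, violating the D-axiom.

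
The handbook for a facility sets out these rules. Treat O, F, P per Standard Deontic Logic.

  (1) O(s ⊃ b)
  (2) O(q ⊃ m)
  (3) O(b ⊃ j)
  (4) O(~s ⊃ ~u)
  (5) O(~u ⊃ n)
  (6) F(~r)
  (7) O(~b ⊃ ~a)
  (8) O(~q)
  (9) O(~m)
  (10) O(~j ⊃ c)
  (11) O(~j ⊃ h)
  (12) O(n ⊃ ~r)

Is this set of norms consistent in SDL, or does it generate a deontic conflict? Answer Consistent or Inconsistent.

Consistent

Premise 2 is O(q ⊃ m), but O(q) is not derivable from the premises, so it does not yield O(m).
So O(m) is not derivable, and the apparent clash with O(~m) does not arise.
A world satisfying every obligation exists (e.g. a=false, b=true, c=false, h=false, j=true, m=false, n=false, q=false, r=true, s=true, u=true); no atom is both obligatory and forbidden, so the set is consistent.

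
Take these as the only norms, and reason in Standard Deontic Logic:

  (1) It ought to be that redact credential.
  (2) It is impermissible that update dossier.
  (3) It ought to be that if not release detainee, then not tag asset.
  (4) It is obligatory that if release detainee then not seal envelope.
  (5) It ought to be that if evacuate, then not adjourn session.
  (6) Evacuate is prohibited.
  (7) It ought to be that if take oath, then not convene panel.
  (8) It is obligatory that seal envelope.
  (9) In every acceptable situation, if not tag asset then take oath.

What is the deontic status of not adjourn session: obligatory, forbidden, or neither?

Neither

Premise 5 is O(evacuate → ¬adjourn_session), but O(evacuate) is not derivable from the premises, so it does not yield O(¬adjourn_session).
No premise or chain of K-axiom applications forces O(¬adjourn_session), and none forces O(adjourn_session). So ¬adjourn_session is neither obligatory nor forbidden under these norms.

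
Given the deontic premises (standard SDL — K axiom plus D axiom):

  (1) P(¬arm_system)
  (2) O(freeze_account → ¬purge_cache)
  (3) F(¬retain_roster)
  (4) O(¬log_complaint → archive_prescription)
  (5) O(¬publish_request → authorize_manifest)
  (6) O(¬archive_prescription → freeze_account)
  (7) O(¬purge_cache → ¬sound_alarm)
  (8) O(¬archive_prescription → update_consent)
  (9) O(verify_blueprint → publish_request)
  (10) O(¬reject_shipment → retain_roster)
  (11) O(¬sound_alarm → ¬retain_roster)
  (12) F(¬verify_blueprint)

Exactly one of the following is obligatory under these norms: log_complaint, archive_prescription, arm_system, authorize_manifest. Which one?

archive_prescription

Premise 3 is F(¬retain_roster), i.e. O(retain_roster).
Premise 11 is O(¬sound_alarm → ¬retain_roster); contrapositively O(retain_roster → sound_alarm). Since O(retain_roster) holds, K gives O(sound_alarm).
Premise 7 is O(¬purge_cache → ¬sound_alarm); contrapositively O(sound_alarm → purge_cache). Since O(sound_alarm) holds, K gives O(purge_cache).
The contrapositive of premise 2 (O(freeze_account → ¬purge_cache)) is O(purge_cache → ¬freeze_account), and O(purge_cache) is already established, so O(¬freeze_account).
Premise 6, O(¬archive_prescription → freeze_account), contraposes to O(¬freeze_account → archive_prescription); with O(¬freeze_account) we get O(archive_prescription).
So O(archive_prescription) holds — archive_prescription is obligatory. None of the other listed options is made obligatory by any chain of premises.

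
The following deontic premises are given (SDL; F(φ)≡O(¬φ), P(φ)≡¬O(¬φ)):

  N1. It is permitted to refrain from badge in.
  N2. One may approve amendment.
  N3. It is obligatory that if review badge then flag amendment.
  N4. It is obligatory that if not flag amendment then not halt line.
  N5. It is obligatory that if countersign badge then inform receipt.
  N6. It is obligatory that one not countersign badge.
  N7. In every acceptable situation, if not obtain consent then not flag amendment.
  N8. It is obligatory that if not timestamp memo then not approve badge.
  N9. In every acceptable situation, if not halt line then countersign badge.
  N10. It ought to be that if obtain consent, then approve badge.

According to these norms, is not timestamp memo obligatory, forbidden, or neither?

Premise 6 gives O(¬countersign_badge).
Premise 9, O(¬halt_line → countersign_badge), contraposes to O(¬countersign_badge → halt_line); with O(¬countersign_badge) we get O(halt_line).
Premise 4, O(¬flag_amendment → ¬halt_line), contraposes to O(halt_line → flag_amendment); with O(halt_line) we get O(flag_amendment).
Premise 7 is O(¬obtain_consent → ¬flag_amendment); contrapositively O(flag_amendment → obtain_consent). Since O(flag_amendment) holds, K gives O(obtain_consent).
From O(obtain_consent) and premise 10, O(obtain_consent → approve_badge), we obtain O(approve_badge).
The contrapositive of premise 8 (O(¬timestamp_memo → ¬approve_badge)) is O(approve_badge → timestamp_memo), and O(approve_badge) is already established, so O(timestamp_memo).
Premises 1, 2, 3, 5 do not contribute to this derivation.
Thus O(timestamp_memo), which is F(¬timestamp_memo): ¬timestamp_memo is forbidden.

Forbidden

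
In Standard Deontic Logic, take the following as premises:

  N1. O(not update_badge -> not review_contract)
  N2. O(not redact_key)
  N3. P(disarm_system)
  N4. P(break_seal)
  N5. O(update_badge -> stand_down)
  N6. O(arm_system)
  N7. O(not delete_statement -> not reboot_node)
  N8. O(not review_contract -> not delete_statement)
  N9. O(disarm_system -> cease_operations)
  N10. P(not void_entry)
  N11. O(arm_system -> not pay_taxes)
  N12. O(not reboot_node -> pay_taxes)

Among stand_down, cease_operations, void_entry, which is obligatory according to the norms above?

stand_down

Premise 6 gives O(arm_system).
From O(arm_system) and premise 11, O(arm_system -> not pay_taxes), we obtain O(not pay_taxes).
The contrapositive of premise 12 (O(not reboot_node -> pay_taxes)) is O(not pay_taxes -> reboot_node), and O(not pay_taxes) is already established, so O(reboot_node).
Premise 7, O(not delete_statement -> not reboot_node), contraposes to O(reboot_node -> delete_statement); with O(reboot_node) we get O(delete_statement).
Premise 8, O(not review_contract -> not delete_statement), contraposes to O(delete_statement -> review_contract); with O(delete_statement) we get O(review_contract).
The contrapositive of premise 1 (O(not update_badge -> not review_contract)) is O(review_contract -> update_badge), and O(review_contract) is already established, so O(update_badge).
With premise 5, O(update_badge -> stand_down), the K-axiom yields O(stand_down).
So O(stand_down) holds — stand_down is obligatory. None of the other listed options is made obligatory by any chain of premises.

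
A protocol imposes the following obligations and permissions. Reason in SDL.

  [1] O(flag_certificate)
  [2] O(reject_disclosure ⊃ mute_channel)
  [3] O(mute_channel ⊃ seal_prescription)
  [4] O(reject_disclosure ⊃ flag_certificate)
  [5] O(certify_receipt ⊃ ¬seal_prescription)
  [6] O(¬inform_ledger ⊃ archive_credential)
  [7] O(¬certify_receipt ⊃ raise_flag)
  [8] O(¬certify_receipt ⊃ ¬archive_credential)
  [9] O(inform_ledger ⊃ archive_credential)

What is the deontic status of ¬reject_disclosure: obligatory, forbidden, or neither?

Premises 9 and 6 cover both cases: O(inform_ledger ⊃ archive_credential) and O(¬inform_ledger ⊃ archive_credential). Since inform_ledger ∨ ¬inform_ledger is a tautology, O(archive_credential) follows.
Premise 8, O(¬certify_receipt ⊃ ¬archive_credential), contraposes to O(archive_credential ⊃ certify_receipt); with O(archive_credential) we get O(certify_receipt).
With premise 5, O(certify_receipt ⊃ ¬seal_prescription), the K-axiom yields O(¬seal_prescription).
Premise 3 is O(mute_channel ⊃ seal_prescription); contrapositively O(¬seal_prescription ⊃ ¬mute_channel). Since O(¬seal_prescription) holds, K gives O(¬mute_channel).
Premise 2 is O(reject_disclosure ⊃ mute_channel); contrapositively O(¬mute_channel ⊃ ¬reject_disclosure). Since O(¬mute_channel) holds, K gives O(¬reject_disclosure).
Premises 1, 4, 7 do not contribute to this derivation.
Hence ¬reject_disclosure is obligatory.

Obligatory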